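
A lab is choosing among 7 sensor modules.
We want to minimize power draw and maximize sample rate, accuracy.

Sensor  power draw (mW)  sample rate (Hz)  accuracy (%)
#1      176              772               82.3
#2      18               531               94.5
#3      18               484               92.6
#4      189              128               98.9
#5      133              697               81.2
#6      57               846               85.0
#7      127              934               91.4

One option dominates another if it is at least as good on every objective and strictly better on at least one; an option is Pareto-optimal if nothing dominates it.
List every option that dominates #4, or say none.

#1: worse on accuracy (82.3 vs 98.9).
#2: worse on accuracy (94.5 vs 98.9).
#3: worse on accuracy (92.6 vs 98.9).
#5: worse on accuracy (81.2 vs 98.9).
#6: worse on accuracy (85.0 vs 98.9).
#7: worse on accuracy (91.4 vs 98.9).
No option dominates #4.

none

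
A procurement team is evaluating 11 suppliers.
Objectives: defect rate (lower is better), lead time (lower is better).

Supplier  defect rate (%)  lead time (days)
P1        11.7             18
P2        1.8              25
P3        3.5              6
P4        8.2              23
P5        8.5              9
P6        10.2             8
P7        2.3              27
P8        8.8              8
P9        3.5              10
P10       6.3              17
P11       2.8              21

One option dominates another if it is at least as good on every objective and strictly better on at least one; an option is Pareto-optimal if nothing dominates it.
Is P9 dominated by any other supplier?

P3 vs P9: defect rate 3.5≤3.5, lead time 6≤10 — P3 is at least as good on every objective and strictly better on at least one, so P3 dominates P9.

Yes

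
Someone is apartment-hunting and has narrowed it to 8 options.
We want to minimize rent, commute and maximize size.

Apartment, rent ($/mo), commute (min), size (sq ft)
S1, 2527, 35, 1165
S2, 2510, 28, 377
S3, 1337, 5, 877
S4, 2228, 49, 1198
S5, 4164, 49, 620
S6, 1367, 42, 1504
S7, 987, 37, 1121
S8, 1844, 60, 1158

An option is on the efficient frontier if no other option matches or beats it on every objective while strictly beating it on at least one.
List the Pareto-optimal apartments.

S1: not dominated.
S2: dominated by S3 (rent 1337≤2510, commute 5≤28, size 877≥377).
S3: not dominated (best commute).
S4: dominated by S6 (rent 1367≤2228, commute 42≤49, size 1504≥1198).
S5: dominated by S1 (rent 2527≤4164, commute 35≤49, size 1165≥620).
S6: not dominated (best size).
S7: not dominated (best rent).
S8: dominated by S6 (rent 1367≤1844, commute 42≤60, size 1504≥1158).

S1, S3, S6, S7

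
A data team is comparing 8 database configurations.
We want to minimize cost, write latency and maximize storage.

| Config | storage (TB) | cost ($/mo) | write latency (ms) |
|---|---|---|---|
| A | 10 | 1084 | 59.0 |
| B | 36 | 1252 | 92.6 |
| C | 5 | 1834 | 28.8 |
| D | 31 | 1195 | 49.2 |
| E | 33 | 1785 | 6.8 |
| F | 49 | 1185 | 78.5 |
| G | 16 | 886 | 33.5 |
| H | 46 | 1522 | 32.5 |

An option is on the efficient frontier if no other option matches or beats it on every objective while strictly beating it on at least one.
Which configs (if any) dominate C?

E: storage 33≥5, cost 1785≤1834, write latency 6.8≤28.8 — dominates C.
Others (A, B, D, F, G, H) are each worse than C on at least one objective.

E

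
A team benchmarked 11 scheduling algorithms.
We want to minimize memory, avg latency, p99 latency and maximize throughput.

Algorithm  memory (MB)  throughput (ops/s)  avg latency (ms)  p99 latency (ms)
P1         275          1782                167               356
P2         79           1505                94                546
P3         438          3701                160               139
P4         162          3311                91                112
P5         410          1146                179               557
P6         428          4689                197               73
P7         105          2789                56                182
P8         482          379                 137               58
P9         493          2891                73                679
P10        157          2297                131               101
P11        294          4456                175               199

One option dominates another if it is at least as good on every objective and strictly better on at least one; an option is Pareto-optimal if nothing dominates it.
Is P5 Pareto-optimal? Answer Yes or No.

P1 vs P5: memory 275≤410, throughput 1782≥1146, avg latency 167≤179, p99 latency 356≤557 — P1 is at least as good on every objective and strictly better on at least one, so P1 dominates P5.

No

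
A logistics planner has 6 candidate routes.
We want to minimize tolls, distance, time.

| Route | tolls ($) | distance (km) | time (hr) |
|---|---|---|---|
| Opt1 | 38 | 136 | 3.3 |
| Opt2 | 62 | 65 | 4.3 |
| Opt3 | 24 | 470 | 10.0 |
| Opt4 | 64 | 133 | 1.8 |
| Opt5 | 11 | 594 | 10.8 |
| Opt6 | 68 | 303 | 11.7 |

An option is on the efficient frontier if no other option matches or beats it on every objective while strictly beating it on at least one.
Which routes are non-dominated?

Opt1, Opt2, Opt3, Opt4, Opt5

Opt1: not dominated.
Opt2: not dominated (best distance).
Opt3: not dominated.
Opt4: not dominated (best time).
Opt5: not dominated (best tolls).
Opt6: dominated by Opt1 (tolls 38≤68, distance 136≤303, time 3.3≤11.7).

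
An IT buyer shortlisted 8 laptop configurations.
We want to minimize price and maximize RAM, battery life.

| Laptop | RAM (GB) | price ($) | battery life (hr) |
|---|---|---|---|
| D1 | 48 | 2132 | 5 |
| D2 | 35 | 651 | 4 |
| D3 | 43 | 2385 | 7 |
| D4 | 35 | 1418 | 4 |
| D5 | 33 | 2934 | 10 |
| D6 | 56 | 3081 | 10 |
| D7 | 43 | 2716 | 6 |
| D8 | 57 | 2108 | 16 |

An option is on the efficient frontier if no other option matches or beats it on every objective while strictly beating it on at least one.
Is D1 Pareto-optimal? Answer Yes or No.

No

D8 vs D1: RAM 57≥48, price 2108≤2132, battery life 16≥5 — D8 is at least as good on every objective and strictly better on at least one, so D8 dominates D1.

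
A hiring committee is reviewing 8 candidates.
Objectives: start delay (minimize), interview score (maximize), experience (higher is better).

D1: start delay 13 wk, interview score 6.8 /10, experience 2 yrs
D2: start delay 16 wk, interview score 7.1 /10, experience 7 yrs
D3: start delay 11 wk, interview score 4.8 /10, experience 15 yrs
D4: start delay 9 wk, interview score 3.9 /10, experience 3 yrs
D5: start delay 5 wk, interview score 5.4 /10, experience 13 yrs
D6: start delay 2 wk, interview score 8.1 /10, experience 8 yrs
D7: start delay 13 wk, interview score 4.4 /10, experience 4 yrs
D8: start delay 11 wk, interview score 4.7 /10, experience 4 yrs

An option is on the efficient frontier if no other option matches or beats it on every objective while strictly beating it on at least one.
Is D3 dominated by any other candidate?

D1: worse on start delay (13 vs 11).
D2: worse on start delay (16 vs 11).
D4: worse on interview score (3.9 vs 4.8).
D5: worse on experience (13 vs 15).
D6: worse on experience (8 vs 15).
D7: worse on start delay (13 vs 11).
D8: worse on interview score (4.7 vs 4.8).
No option is at least as good as D3 on every objective and strictly better on one.

No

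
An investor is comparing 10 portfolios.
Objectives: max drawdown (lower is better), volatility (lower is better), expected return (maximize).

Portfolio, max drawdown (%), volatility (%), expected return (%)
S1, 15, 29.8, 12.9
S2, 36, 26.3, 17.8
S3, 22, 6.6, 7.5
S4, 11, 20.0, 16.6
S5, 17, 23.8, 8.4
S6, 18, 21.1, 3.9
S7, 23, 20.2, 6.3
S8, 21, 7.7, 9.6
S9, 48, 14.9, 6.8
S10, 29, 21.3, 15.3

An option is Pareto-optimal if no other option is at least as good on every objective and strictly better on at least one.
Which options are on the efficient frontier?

S1: dominated by S4 (max drawdown 11≤15, volatility 20.0≤29.8, expected return 16.6≥12.9).
S2: not dominated (best expected return).
S3: not dominated (best volatility).
S4: not dominated (best max drawdown).
S5: dominated by S4 (max drawdown 11≤17, volatility 20.0≤23.8, expected return 16.6≥8.4).
S6: dominated by S4 (max drawdown 11≤18, volatility 20.0≤21.1, expected return 16.6≥3.9).
S7: dominated by S3 (max drawdown 22≤23, volatility 6.6≤20.2, expected return 7.5≥6.3).
S8: not dominated.
S9: dominated by S3 (max drawdown 22≤48, volatility 6.6≤14.9, expected return 7.5≥6.8).
S10: dominated by S4 (max drawdown 11≤29, volatility 20.0≤21.3, expected return 16.6≥15.3).

S2, S3, S4, S8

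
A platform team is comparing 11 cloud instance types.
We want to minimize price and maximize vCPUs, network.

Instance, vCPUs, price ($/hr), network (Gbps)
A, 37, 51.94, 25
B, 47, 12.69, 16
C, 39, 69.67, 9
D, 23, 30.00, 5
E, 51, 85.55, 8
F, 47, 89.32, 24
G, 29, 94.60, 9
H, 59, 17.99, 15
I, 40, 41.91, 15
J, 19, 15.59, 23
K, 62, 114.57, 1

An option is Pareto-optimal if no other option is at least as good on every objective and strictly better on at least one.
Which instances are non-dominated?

A, B, F, H, J, K

A: not dominated (best network).
B: not dominated (best price).
C: dominated by B (vCPUs 47≥39, price 12.69≤69.67, network 16≥9).
D: dominated by B (vCPUs 47≥23, price 12.69≤30.00, network 16≥5).
E: dominated by H (vCPUs 59≥51, price 17.99≤85.55, network 15≥8).
F: not dominated.
G: dominated by A (vCPUs 37≥29, price 51.94≤94.60, network 25≥9).
H: not dominated.
I: dominated by B (vCPUs 47≥40, price 12.69≤41.91, network 16≥15).
J: not dominated.
K: not dominated (best vCPUs).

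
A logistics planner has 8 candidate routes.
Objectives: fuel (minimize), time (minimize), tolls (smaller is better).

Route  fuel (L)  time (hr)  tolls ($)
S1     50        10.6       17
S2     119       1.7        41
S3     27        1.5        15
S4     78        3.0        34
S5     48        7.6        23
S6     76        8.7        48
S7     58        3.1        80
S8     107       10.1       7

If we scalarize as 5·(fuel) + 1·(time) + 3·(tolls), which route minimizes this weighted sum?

S3

S1: 5·50 + 1·10.6 + 3·17 = 311.6
S2: 5·119 + 1·1.7 + 3·41 = 719.7
S3: 5·27 + 1·1.5 + 3·15 = 181.5
S4: 5·78 + 1·3.0 + 3·34 = 495.0
S5: 5·48 + 1·7.6 + 3·23 = 316.6
S6: 5·76 + 1·8.7 + 3·48 = 532.7
S7: 5·58 + 1·3.1 + 3·80 = 533.1
S8: 5·107 + 1·10.1 + 3·7 = 566.1
Lowest: S3 at 181.5.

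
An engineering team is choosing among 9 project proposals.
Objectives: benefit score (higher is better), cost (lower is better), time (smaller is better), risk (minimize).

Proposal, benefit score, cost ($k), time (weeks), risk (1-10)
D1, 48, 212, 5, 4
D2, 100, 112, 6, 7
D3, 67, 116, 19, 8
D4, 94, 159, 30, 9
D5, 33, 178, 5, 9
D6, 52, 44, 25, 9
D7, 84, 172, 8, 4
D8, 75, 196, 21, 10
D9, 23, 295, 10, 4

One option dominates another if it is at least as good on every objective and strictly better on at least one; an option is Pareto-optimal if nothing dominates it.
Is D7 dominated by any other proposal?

D1: worse on benefit score (48 vs 84).
D2: worse on risk (7 vs 4).
D3: worse on benefit score (67 vs 84).
D4: worse on time (30 vs 8).
D5: worse on benefit score (33 vs 84).
D6: worse on benefit score (52 vs 84).
D8: worse on benefit score (75 vs 84).
D9: worse on benefit score (23 vs 84).
No option is at least as good as D7 on every objective and strictly better on one.

No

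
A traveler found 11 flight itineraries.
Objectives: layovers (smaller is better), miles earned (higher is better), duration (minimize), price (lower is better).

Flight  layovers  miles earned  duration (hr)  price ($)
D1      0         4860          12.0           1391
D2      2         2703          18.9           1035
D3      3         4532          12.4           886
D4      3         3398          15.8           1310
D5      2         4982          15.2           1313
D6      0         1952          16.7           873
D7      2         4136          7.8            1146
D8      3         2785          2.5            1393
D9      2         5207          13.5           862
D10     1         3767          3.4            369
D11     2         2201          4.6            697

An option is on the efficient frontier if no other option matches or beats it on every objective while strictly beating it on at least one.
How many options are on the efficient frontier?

7

D1: not dominated.
D2: dominated by D9 (layovers 2≤2, miles earned 5207≥2703, duration 13.5≤18.9, price 862≤1035).
D3: not dominated.
D4: dominated by D3 (layovers 3≤3, miles earned 4532≥3398, duration 12.4≤15.8, price 886≤1310).
D5: dominated by D9 (layovers 2≤2, miles earned 5207≥4982, duration 13.5≤15.2, price 862≤1313).
D6: not dominated.
D7: not dominated.
D8: not dominated (best duration).
D9: not dominated (best miles earned).
D10: not dominated (best price).
D11: dominated by D10 (layovers 1≤2, miles earned 3767≥2201, duration 3.4≤4.6, price 369≤697).
Pareto-optimal: D1, D3, D6, D7, D8, D9, D10 → 7.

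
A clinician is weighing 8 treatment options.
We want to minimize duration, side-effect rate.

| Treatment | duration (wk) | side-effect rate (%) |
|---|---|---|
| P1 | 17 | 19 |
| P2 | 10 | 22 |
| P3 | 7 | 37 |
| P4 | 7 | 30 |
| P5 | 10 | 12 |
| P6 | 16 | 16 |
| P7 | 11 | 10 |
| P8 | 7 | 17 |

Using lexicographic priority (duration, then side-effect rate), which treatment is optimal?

First minimize duration: best is 7, kept {P3, P4, P8}.
Then minimize side-effect rate: best is 17, kept {P8}.

P8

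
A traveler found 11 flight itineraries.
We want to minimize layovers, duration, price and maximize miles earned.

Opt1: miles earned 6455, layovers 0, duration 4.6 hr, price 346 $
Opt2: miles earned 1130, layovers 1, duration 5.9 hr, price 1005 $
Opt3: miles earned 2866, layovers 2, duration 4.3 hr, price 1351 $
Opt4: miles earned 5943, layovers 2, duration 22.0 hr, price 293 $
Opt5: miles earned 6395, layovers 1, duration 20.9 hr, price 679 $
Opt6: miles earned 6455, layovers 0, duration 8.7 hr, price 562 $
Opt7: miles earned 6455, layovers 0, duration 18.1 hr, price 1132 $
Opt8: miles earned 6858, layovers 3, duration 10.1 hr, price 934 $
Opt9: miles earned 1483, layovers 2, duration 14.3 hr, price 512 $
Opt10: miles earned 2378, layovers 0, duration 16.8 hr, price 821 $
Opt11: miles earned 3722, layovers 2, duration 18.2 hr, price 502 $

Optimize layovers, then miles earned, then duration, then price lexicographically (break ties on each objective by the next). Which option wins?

Opt1

First minimize layovers: best is 0, kept {Opt1, Opt6, Opt7, Opt10}.
Then maximize miles earned: best is 6455, kept {Opt1, Opt6, Opt7}.
Then minimize duration: best is 4.6, kept {Opt1}.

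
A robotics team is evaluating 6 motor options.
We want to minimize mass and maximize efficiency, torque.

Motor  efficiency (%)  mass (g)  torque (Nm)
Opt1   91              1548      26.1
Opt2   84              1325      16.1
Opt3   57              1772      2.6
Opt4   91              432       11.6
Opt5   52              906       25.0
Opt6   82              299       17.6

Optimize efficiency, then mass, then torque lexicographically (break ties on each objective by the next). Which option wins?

Opt4

First maximize efficiency: best is 91, kept {Opt1, Opt4}.
Then minimize mass: best is 432, kept {Opt4}.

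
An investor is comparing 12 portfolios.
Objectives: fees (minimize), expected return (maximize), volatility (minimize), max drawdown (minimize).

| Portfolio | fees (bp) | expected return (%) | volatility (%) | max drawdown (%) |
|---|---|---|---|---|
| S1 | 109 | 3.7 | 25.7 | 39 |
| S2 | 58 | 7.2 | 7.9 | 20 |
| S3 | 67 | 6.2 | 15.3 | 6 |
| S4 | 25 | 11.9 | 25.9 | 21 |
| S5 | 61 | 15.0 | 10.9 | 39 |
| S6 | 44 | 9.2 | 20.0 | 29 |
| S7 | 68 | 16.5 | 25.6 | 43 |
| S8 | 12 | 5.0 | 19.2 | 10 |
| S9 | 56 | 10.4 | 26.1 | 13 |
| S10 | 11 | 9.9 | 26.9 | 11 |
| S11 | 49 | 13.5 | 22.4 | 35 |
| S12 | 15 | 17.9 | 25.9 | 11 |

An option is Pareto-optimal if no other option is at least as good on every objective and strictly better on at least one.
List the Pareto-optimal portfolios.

S2, S3, S5, S6, S7, S8, S10, S11, S12

S1: dominated by S2 (fees 58≤109, expected return 7.2≥3.7, volatility 7.9≤25.7, max drawdown 20≤39).
S2: not dominated (best volatility).
S3: not dominated (best max drawdown).
S4: dominated by S12 (fees 15≤25, expected return 17.9≥11.9, volatility 25.9≤25.9, max drawdown 11≤21).
S5: not dominated.
S6: not dominated.
S7: not dominated.
S8: not dominated.
S9: dominated by S12 (fees 15≤56, expected return 17.9≥10.4, volatility 25.9≤26.1, max drawdown 11≤13).
S10: not dominated (best fees).
S11: not dominated.
S12: not dominated (best expected return).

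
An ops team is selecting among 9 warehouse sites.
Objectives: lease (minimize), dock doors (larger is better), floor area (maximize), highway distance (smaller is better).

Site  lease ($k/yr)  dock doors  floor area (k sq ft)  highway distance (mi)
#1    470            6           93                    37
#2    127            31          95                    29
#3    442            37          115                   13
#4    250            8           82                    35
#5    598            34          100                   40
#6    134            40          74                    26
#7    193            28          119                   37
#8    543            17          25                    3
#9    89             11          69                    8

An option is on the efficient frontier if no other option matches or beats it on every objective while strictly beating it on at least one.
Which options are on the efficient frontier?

#2, #3, #6, #7, #8, #9

#1: dominated by #2 (lease 127≤470, dock doors 31≥6, floor area 95≥93, highway distance 29≤37).
#2: not dominated.
#3: not dominated.
#4: dominated by #2 (lease 127≤250, dock doors 31≥8, floor area 95≥82, highway distance 29≤35).
#5: dominated by #3 (lease 442≤598, dock doors 37≥34, floor area 115≥100, highway distance 13≤40).
#6: not dominated (best dock doors).
#7: not dominated (best floor area).
#8: not dominated (best highway distance).
#9: not dominated (best lease).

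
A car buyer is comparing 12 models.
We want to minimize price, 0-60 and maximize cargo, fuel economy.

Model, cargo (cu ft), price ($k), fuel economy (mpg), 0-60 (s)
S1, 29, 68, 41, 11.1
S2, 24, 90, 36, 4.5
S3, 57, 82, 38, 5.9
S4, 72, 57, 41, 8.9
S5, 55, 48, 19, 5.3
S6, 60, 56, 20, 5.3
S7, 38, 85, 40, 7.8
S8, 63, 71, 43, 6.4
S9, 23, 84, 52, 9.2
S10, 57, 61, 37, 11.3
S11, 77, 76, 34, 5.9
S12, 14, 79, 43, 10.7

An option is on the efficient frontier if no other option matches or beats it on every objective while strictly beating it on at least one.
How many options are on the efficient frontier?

8

S1: dominated by S4 (cargo 72≥29, price 57≤68, fuel economy 41≥41, 0-60 8.9≤11.1).
S2: not dominated (best 0-60).
S3: not dominated.
S4: not dominated.
S5: not dominated (best price).
S6: not dominated.
S7: dominated by S8 (cargo 63≥38, price 71≤85, fuel economy 43≥40, 0-60 6.4≤7.8).
S8: not dominated.
S9: not dominated (best fuel economy).
S10: dominated by S4 (cargo 72≥57, price 57≤61, fuel economy 41≥37, 0-60 8.9≤11.3).
S11: not dominated (best cargo).
S12: dominated by S8 (cargo 63≥14, price 71≤79, fuel economy 43≥43, 0-60 6.4≤10.7).
Pareto-optimal: S2, S3, S4, S5, S6, S8, S9, S11 → 8.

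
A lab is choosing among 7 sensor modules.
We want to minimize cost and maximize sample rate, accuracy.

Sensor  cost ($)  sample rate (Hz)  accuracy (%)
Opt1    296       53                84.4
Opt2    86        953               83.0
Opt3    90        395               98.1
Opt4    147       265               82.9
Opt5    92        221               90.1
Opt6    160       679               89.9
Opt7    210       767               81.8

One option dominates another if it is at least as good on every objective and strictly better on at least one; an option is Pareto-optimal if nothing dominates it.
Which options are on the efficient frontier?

Opt1: dominated by Opt3 (cost 90≤296, sample rate 395≥53, accuracy 98.1≥84.4).
Opt2: not dominated (best cost).
Opt3: not dominated (best accuracy).
Opt4: dominated by Opt2 (cost 86≤147, sample rate 953≥265, accuracy 83.0≥82.9).
Opt5: dominated by Opt3 (cost 90≤92, sample rate 395≥221, accuracy 98.1≥90.1).
Opt6: not dominated.
Opt7: dominated by Opt2 (cost 86≤210, sample rate 953≥767, accuracy 83.0≥81.8).

Opt2, Opt3, Opt6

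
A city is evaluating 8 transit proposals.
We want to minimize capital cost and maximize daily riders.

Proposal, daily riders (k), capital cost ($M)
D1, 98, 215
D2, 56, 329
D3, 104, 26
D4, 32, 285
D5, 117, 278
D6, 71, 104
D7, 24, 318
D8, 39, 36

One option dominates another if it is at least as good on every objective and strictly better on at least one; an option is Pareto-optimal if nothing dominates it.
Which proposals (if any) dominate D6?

D3: daily riders 104≥71, capital cost 26≤104 — dominates D6.
Others (D1, D2, D4, D5, D7, D8) are each worse than D6 on at least one objective.

D3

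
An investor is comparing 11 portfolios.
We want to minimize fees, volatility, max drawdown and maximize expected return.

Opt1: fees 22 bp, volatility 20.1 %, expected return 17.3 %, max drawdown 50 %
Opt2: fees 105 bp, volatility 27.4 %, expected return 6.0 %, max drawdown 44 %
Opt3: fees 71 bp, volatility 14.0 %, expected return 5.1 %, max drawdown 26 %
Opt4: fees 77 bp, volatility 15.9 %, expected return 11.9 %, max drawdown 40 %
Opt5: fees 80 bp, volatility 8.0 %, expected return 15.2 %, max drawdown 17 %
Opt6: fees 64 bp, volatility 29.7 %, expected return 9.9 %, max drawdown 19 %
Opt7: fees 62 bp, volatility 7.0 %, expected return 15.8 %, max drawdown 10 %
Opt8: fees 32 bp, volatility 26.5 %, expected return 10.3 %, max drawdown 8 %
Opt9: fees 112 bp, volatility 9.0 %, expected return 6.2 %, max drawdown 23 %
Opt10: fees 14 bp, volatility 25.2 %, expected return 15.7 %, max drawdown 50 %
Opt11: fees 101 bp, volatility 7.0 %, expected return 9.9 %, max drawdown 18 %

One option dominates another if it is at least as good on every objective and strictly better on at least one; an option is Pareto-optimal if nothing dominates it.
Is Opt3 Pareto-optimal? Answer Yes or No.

Opt7 vs Opt3: fees 62≤71, volatility 7.0≤14.0, expected return 15.8≥5.1, max drawdown 10≤26 — Opt7 is at least as good on every objective and strictly better on at least one, so Opt7 dominates Opt3.

No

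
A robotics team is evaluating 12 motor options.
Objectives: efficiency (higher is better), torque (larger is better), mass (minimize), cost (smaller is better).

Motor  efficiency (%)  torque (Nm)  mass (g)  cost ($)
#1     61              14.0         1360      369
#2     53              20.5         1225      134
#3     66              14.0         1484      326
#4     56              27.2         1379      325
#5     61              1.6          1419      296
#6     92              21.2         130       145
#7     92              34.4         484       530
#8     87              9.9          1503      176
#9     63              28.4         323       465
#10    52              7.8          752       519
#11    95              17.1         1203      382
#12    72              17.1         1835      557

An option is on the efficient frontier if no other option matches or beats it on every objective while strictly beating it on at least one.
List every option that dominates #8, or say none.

#6

#6: efficiency 92≥87, torque 21.2≥9.9, mass 130≤1503, cost 145≤176 — dominates #8.
Others (#1, #2, #3, #4, #5, #7, #9, #10, #11, #12) are each worse than #8 on at least one objective.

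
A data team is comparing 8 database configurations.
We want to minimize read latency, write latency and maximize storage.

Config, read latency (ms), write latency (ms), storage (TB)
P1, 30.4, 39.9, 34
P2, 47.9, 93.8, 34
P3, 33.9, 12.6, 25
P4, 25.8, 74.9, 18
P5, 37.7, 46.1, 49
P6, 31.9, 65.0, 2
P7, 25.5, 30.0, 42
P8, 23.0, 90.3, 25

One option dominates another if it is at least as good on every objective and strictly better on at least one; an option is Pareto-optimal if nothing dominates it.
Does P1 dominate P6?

P1 vs P6: read latency 30.4≤31.9, write latency 39.9≤65.0, storage 34≥2 — P1 is at least as good on every objective with at least one strict improvement.

Yes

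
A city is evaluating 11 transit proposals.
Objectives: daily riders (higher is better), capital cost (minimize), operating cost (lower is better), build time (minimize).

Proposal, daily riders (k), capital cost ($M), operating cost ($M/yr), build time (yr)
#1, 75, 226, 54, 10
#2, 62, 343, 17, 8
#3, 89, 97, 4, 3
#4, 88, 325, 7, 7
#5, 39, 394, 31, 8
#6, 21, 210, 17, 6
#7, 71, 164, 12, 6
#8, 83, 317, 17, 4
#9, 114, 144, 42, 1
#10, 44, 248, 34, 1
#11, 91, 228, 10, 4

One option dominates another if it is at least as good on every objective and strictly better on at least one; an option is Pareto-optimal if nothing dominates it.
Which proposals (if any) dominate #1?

#3: daily riders 89≥75, capital cost 97≤226, operating cost 4≤54, build time 3≤10 — dominates #1.
#9: daily riders 114≥75, capital cost 144≤226, operating cost 42≤54, build time 1≤10 — dominates #1.
Others (#2, #4, #5, #6, #7, #8, #10, #11) are each worse than #1 on at least one objective.

#3, #9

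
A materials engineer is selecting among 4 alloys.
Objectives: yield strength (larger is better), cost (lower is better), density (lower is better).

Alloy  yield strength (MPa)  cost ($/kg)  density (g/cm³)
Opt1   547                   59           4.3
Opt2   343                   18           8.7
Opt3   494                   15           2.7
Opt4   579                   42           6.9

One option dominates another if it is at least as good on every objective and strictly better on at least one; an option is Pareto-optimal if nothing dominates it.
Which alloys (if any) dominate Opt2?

Opt3

Opt3: yield strength 494≥343, cost 15≤18, density 2.7≤8.7 — dominates Opt2.
Others (Opt1, Opt4) are each worse than Opt2 on at least one objective.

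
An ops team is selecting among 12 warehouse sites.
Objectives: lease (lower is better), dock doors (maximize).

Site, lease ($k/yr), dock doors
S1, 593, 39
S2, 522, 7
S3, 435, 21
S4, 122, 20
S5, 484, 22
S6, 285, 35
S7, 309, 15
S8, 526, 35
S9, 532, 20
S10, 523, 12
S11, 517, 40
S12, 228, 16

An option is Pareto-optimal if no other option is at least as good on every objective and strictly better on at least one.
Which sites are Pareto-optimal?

S4, S6, S11

S1: dominated by S11 (lease 517≤593, dock doors 40≥39).
S2: dominated by S3 (lease 435≤522, dock doors 21≥7).
S3: dominated by S6 (lease 285≤435, dock doors 35≥21).
S4: not dominated (best lease).
S5: dominated by S6 (lease 285≤484, dock doors 35≥22).
S6: not dominated.
S7: dominated by S4 (lease 122≤309, dock doors 20≥15).
S8: dominated by S6 (lease 285≤526, dock doors 35≥35).
S9: dominated by S3 (lease 435≤532, dock doors 21≥20).
S10: dominated by S3 (lease 435≤523, dock doors 21≥12).
S11: not dominated (best dock doors).
S12: dominated by S4 (lease 122≤228, dock doors 20≥16).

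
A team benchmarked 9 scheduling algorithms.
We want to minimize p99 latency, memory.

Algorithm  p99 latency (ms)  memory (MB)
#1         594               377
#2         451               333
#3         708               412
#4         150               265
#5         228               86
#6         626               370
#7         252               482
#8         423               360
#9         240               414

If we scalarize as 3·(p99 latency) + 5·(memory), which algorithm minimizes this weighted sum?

#5

#1: 3·594 + 5·377 = 3667
#2: 3·451 + 5·333 = 3018
#3: 3·708 + 5·412 = 4184
#4: 3·150 + 5·265 = 1775
#5: 3·228 + 5·86 = 1114
#6: 3·626 + 5·370 = 3728
#7: 3·252 + 5·482 = 3166
#8: 3·423 + 5·360 = 3069
#9: 3·240 + 5·414 = 2790
Lowest: #5 at 1114.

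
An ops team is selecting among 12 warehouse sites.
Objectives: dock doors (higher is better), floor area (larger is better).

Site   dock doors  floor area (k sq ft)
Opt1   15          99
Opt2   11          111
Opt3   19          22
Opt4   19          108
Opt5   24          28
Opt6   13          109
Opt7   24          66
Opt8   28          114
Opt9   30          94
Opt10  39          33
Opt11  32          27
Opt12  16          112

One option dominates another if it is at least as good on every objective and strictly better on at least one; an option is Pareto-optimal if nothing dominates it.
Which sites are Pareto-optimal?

Opt1: dominated by Opt4 (dock doors 19≥15, floor area 108≥99).
Opt2: dominated by Opt8 (dock doors 28≥11, floor area 114≥111).
Opt3: dominated by Opt4 (dock doors 19≥19, floor area 108≥22).
Opt4: dominated by Opt8 (dock doors 28≥19, floor area 114≥108).
Opt5: dominated by Opt7 (dock doors 24≥24, floor area 66≥28).
Opt6: dominated by Opt8 (dock doors 28≥13, floor area 114≥109).
Opt7: dominated by Opt8 (dock doors 28≥24, floor area 114≥66).
Opt8: not dominated (best floor area).
Opt9: not dominated.
Opt10: not dominated (best dock doors).
Opt11: dominated by Opt10 (dock doors 39≥32, floor area 33≥27).
Opt12: dominated by Opt8 (dock doors 28≥16, floor area 114≥112).

Opt8, Opt9, Opt10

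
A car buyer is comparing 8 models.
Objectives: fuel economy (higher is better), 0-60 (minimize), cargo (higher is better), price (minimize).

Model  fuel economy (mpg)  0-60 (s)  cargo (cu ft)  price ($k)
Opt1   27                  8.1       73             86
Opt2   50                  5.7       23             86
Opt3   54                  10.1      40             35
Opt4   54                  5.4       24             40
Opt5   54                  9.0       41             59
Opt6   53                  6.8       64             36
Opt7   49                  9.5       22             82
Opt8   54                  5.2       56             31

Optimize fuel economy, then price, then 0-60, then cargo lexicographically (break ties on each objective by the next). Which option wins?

Opt8

First maximize fuel economy: best is 54, kept {Opt3, Opt4, Opt5, Opt8}.
Then minimize price: best is 31, kept {Opt8}.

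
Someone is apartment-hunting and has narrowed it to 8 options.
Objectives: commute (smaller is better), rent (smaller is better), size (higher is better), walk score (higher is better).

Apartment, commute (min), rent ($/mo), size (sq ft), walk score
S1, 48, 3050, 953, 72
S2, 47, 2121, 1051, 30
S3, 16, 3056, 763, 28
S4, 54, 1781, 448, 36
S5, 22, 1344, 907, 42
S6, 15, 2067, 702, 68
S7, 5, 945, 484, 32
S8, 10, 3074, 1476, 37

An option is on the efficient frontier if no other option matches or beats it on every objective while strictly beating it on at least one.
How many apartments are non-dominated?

7

S1: not dominated (best walk score).
S2: not dominated.
S3: not dominated.
S4: dominated by S5 (commute 22≤54, rent 1344≤1781, size 907≥448, walk score 42≥36).
S5: not dominated.
S6: not dominated.
S7: not dominated (best commute).
S8: not dominated (best size).
Pareto-optimal: S1, S2, S3, S5, S6, S7, S8 → 7.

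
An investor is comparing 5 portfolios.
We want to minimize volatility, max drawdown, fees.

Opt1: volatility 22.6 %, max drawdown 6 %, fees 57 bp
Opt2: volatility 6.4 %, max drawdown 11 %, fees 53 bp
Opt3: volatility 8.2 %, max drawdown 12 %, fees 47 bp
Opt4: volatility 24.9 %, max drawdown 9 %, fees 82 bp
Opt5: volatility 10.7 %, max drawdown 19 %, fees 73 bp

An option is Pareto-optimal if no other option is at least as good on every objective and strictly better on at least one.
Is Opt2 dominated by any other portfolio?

Opt1: worse on volatility (22.6 vs 6.4).
Opt3: worse on volatility (8.2 vs 6.4).
Opt4: worse on volatility (24.9 vs 6.4).
Opt5: worse on volatility (10.7 vs 6.4).
No option is at least as good as Opt2 on every objective and strictly better on one.

No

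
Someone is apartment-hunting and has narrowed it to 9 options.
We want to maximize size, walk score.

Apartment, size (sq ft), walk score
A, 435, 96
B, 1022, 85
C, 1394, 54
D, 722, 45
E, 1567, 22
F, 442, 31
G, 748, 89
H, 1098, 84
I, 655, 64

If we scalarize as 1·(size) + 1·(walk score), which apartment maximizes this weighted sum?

E

A: 1·435 + 1·96 = 531
B: 1·1022 + 1·85 = 1107
C: 1·1394 + 1·54 = 1448
D: 1·722 + 1·45 = 767
E: 1·1567 + 1·22 = 1589
F: 1·442 + 1·31 = 473
G: 1·748 + 1·89 = 837
H: 1·1098 + 1·84 = 1182
I: 1·655 + 1·64 = 719
Highest: E at 1589.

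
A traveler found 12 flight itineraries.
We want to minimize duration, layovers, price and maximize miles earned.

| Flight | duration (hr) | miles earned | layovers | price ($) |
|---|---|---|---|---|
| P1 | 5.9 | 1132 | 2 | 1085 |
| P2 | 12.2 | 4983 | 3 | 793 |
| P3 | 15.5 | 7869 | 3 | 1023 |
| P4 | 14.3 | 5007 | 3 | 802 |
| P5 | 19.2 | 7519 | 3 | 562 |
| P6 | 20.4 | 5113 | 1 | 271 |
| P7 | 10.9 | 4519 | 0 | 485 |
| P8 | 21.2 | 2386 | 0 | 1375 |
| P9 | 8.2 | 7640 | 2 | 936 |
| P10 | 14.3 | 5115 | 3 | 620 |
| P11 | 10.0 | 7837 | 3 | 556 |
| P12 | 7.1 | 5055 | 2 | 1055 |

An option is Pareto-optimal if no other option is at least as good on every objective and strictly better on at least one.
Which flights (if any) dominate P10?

P11: duration 10.0≤14.3, miles earned 7837≥5115, layovers 3≤3, price 556≤620 — dominates P10.
Others (P1, P2, P3, P4, P5, P6, P7, P8, P9, P12) are each worse than P10 on at least one objective.

P11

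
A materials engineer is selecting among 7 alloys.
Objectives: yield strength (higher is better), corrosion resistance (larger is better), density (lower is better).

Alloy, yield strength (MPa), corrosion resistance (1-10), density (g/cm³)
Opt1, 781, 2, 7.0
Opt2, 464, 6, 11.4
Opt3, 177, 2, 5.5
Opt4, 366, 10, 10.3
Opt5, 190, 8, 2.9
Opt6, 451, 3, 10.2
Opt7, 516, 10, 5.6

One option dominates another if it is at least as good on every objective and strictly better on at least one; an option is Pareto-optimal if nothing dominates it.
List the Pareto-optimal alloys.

Opt1: not dominated (best yield strength).
Opt2: dominated by Opt7 (yield strength 516≥464, corrosion resistance 10≥6, density 5.6≤11.4).
Opt3: dominated by Opt5 (yield strength 190≥177, corrosion resistance 8≥2, density 2.9≤5.5).
Opt4: dominated by Opt7 (yield strength 516≥366, corrosion resistance 10≥10, density 5.6≤10.3).
Opt5: not dominated (best density).
Opt6: dominated by Opt7 (yield strength 516≥451, corrosion resistance 10≥3, density 5.6≤10.2).
Opt7: not dominated.

Opt1, Opt5, Opt7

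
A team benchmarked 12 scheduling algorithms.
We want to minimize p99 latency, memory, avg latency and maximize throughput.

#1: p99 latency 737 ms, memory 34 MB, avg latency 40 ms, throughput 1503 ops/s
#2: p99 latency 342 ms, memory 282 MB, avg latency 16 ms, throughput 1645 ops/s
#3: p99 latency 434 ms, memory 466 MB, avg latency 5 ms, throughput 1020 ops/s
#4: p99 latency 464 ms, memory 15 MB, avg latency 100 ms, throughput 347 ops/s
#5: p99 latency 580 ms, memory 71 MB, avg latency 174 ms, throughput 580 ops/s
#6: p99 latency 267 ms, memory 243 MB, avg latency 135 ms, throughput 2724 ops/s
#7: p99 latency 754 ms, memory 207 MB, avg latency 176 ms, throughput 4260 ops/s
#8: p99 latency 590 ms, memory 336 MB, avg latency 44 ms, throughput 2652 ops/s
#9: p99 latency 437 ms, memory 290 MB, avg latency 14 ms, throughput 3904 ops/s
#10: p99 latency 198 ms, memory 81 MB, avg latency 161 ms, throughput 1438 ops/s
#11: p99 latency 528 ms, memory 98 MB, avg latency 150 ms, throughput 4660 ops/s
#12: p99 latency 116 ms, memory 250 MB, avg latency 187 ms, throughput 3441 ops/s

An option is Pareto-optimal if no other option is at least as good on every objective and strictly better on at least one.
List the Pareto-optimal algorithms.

#1: not dominated.
#2: not dominated.
#3: not dominated (best avg latency).
#4: not dominated (best memory).
#5: not dominated.
#6: not dominated.
#7: dominated by #11 (p99 latency 528≤754, memory 98≤207, avg latency 150≤176, throughput 4660≥4260).
#8: dominated by #9 (p99 latency 437≤590, memory 290≤336, avg latency 14≤44, throughput 3904≥2652).
#9: not dominated.
#10: not dominated.
#11: not dominated (best throughput).
#12: not dominated (best p99 latency).

#1, #2, #3, #4, #5, #6, #9, #10, #11, #12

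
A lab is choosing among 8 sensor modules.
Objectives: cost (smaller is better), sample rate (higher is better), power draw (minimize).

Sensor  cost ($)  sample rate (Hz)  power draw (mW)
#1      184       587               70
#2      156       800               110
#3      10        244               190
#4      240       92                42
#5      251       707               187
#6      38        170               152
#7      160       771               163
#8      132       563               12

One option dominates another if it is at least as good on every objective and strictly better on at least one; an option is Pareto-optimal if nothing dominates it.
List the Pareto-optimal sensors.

#1, #2, #3, #6, #8

#1: not dominated.
#2: not dominated (best sample rate).
#3: not dominated (best cost).
#4: dominated by #8 (cost 132≤240, sample rate 563≥92, power draw 12≤42).
#5: dominated by #2 (cost 156≤251, sample rate 800≥707, power draw 110≤187).
#6: not dominated.
#7: dominated by #2 (cost 156≤160, sample rate 800≥771, power draw 110≤163).
#8: not dominated (best power draw).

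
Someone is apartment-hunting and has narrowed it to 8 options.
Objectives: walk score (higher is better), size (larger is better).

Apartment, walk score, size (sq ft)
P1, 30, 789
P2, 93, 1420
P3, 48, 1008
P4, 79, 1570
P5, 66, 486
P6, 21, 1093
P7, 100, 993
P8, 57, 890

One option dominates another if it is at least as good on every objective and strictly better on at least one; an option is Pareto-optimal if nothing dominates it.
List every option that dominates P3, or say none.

P2: walk score 93≥48, size 1420≥1008 — dominates P3.
P4: walk score 79≥48, size 1570≥1008 — dominates P3.
Others (P1, P5, P6, P7, P8) are each worse than P3 on at least one objective.

P2, P4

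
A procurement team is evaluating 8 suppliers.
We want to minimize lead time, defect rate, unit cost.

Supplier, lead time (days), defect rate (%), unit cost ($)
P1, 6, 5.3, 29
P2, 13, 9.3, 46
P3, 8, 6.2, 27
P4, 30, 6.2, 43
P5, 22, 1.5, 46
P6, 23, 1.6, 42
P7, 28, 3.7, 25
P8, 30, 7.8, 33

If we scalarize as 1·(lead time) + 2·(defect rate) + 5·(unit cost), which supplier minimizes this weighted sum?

P1: 1·6 + 2·5.3 + 5·29 = 161.6
P2: 1·13 + 2·9.3 + 5·46 = 261.6
P3: 1·8 + 2·6.2 + 5·27 = 155.4
P4: 1·30 + 2·6.2 + 5·43 = 257.4
P5: 1·22 + 2·1.5 + 5·46 = 255.0
P6: 1·23 + 2·1.6 + 5·42 = 236.2
P7: 1·28 + 2·3.7 + 5·25 = 160.4
P8: 1·30 + 2·7.8 + 5·33 = 210.6
Lowest: P3 at 155.4.

P3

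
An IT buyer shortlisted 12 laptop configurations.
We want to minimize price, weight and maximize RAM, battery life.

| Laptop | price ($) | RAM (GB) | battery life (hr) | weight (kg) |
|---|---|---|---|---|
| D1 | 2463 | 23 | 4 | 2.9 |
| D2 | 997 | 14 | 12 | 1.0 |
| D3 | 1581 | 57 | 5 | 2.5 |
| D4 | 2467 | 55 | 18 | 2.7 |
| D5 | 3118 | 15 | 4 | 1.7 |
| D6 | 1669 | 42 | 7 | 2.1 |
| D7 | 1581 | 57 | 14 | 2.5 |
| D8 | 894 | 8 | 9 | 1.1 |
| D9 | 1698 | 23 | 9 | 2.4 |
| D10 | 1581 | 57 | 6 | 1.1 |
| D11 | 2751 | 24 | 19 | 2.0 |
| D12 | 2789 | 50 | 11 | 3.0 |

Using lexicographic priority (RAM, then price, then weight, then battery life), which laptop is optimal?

D10

First maximize RAM: best is 57, kept {D3, D7, D10}.
Then minimize price: best is 1581, kept {D3, D7, D10}.
Then minimize weight: best is 1.1, kept {D10}.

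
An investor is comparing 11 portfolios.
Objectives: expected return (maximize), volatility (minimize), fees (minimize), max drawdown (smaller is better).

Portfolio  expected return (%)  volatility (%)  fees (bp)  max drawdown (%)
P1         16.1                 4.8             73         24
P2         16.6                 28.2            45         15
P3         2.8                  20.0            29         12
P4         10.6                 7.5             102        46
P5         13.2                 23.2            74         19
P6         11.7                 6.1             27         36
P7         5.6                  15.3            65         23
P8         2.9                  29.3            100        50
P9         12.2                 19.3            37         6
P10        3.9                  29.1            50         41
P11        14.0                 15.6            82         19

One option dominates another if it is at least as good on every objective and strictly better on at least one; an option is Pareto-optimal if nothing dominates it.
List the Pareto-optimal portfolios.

P1, P2, P3, P5, P6, P7, P9, P11

P1: not dominated (best volatility).
P2: not dominated (best expected return).
P3: not dominated.
P4: dominated by P1 (expected return 16.1≥10.6, volatility 4.8≤7.5, fees 73≤102, max drawdown 24≤46).
P5: not dominated.
P6: not dominated (best fees).
P7: not dominated.
P8: dominated by P1 (expected return 16.1≥2.9, volatility 4.8≤29.3, fees 73≤100, max drawdown 24≤50).
P9: not dominated (best max drawdown).
P10: dominated by P2 (expected return 16.6≥3.9, volatility 28.2≤29.1, fees 45≤50, max drawdown 15≤41).
P11: not dominated.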